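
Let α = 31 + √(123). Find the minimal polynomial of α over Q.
m_α(x) = x^2 - 62x + 838

From α - 31 = √(123), squaring gives (α - 31)^2 = 123, i.e. α^2 - 62α + 961 = 123, so α^2 - 62α + 838 = 0. The discriminant of x^2 - 62x + 838 is (-62)^2 - 4·(838) = 3844 - 3352 = 492, and 4·(123) is not a perfect square in Q since 123 is squarefree and ≠ 1. Hence x^2 - 62x + 838 is irreducible over Q and is the minimal polynomial of α.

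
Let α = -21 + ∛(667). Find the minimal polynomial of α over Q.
m_α(x) = x^3 + 63x^2 + 1323x + 8594

Set β = α + 21 = ∛(667), so β^3 = 667. Then (α + 21)^3 - 667 = 0, i.e. α is a root of g(x) = (x + 21)^3 - 667 = x^3 + 63x^2 + 1323x + 8594. Since g(x) = h(x + 21) where h(x) = x^3 - 667, and h is irreducible over Q (because 667 is not a perfect cube, so h has no rational root, and a monic cubic with no rational root is irreducible), g is also irreducible (irreducibility is preserved under the substitution x → x + 21). Hence m_α(x) = x^3 + 63x^2 + 1323x + 8594.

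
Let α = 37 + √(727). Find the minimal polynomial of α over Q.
m_α(x) = x^2 - 74x + 642

From α - 37 = √(727), squaring gives (α - 37)^2 = 727, i.e. α^2 - 74α + 1369 = 727, so α^2 - 74α + 642 = 0. The discriminant of x^2 - 74x + 642 is (-74)^2 - 4·(642) = 5476 - 2568 = 2908, and 4·(727) is not a perfect square in Q since 727 is squarefree and ≠ 1. Hence x^2 - 74x + 642 is irreducible over Q and is the minimal polynomial of α.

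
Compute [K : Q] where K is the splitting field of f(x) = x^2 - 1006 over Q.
[K : Q] = 2

f(x) = x^2 - 1006 factors as (x - √1006)(x + √1006). The splitting field is K = Q(√1006). Since 1006 is squarefree and > 1, it is not a perfect square, so x^2 - 1006 is irreducible over Q and [Q(√1006) : Q] = 2. Hence [K : Q] = 2.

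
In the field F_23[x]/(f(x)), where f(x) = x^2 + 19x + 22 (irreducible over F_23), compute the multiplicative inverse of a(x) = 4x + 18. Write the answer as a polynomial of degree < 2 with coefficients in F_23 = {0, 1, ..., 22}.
a(x)^(-1) ≡ 2x + 6 (mod f(x))

Since f is irreducible over F_23, F_23[x]/(f) is a field and a(x) ≠ 0 has an inverse. Apply the extended Euclidean algorithm to f(x) and a(x) in F_23[x]: f(x) = (6x + 18)·a(x) + (20). The last nonzero remainder is the constant 20 = gcd(f, a) in F_23. Back-substituting through the division chain expresses 20 = s(x)·a(x) + t(x)·f(x) with s(x) ≡ 17x + 5 (mod f), so (17x + 5)·a(x) ≡ 20 (mod f). Multiplying by 20^(-1) ≡ 15 in F_23 gives a(x)^(-1) ≡ 15·(17x + 5) ≡ 2x + 6 (mod f). Check: (4x + 18)·(2x + 6) = 8x^2 + 14x + 16 ≡ 1 (mod x^2 + 19x + 22).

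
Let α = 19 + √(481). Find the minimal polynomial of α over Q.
m_α(x) = x^2 - 38x - 120

From α - 19 = √(481), squaring gives (α - 19)^2 = 481, i.e. α^2 - 38α + 361 = 481, so α^2 - 38α - 120 = 0. The discriminant of x^2 - 38x - 120 is (-38)^2 - 4·(-120) = 1444 + 480 = 1924, and 4·(481) is not a perfect square in Q since 481 is squarefree and ≠ 1. Hence x^2 - 38x - 120 is irreducible over Q and is the minimal polynomial of α.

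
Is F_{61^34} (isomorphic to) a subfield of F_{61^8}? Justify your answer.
No: F_{61^34} is not a subfield of F_{61^8}

F_{p^m} embeds in F_{p^n} iff m | n. Here 34 ∤ 8 (since 8 = 0·34 + 8 with remainder 8 ≠ 0), so F_{61^34} is not a subfield of F_{61^8}. Equivalently: if it were, the tower law would give 34 = [F_{61^34}:F_61] dividing [F_{61^8}:F_61] = 8, contradiction.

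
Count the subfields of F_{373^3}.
F_{373^3} has 2 subfields

The subfields of F_{p^n} are exactly the fields F_{p^d} for d | n (each is the fixed field of the unique index-d subgroup of Gal(F_{p^n}/F_p) ≅ Z/nZ). The divisors of n = 3 are {1, 3}, giving 2 subfields: F_{373^1}, F_{373^3}.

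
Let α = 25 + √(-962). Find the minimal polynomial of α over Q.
m_α(x) = x^2 - 50x + 1587

From α - 25 = √(-962), squaring gives (α - 25)^2 = -962, i.e. α^2 - 50α + 625 = -962, so α^2 - 50α + 1587 = 0. The discriminant of x^2 - 50x + 1587 is (-50)^2 - 4·(1587) = 2500 - 6348 = -3848, and 4·(-962) is not a perfect square in Q since -962 is squarefree and ≠ 1. Hence x^2 - 50x + 1587 is irreducible over Q and is the minimal polynomial of α.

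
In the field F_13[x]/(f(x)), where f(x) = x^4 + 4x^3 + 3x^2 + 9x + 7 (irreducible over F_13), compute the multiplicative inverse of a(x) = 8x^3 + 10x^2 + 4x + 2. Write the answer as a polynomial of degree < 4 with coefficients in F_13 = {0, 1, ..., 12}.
a(x)^(-1) ≡ 12x^3 + 2x^2 + 6x + 4 (mod f(x))

Since f is irreducible over F_13, F_13[x]/(f) is a field and a(x) ≠ 0 has an inverse. Apply the extended Euclidean algorithm to f(x) and a(x) in F_13[x]: f(x) = (5x + 4)·a(x) + (8x^2 + 9x + 12);  a(x) = (x + 5)·(8x^2 + 9x + 12) + (12x + 7);  (8x^2 + 9x + 12) = (5x)·(12x + 7) + (12). The last nonzero remainder is the constant 12 = gcd(f, a) in F_13. Back-substituting through the division chain expresses 12 = s(x)·a(x) + t(x)·f(x) with s(x) ≡ x^3 + 11x^2 + 7x + 9 (mod f), so (x^3 + 11x^2 + 7x + 9)·a(x) ≡ 12 (mod f). Multiplying by 12^(-1) ≡ 12 in F_13 gives a(x)^(-1) ≡ 12·(x^3 + 11x^2 + 7x + 9) ≡ 12x^3 + 2x^2 + 6x + 4 (mod f). Check: (8x^3 + 10x^2 + 4x + 2)·(12x^3 + 2x^2 + 6x + 4) = 5x^6 + 6x^5 + 12x^4 + 7x^3 + 3x^2 + 2x + 8 ≡ 1 (mod x^4 + 4x^3 + 3x^2 + 9x + 7).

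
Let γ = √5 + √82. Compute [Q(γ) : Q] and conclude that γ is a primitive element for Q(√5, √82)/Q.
[Q(γ) : Q] = 4 (equivalently, Q(γ) = Q(√5, √82))

Obviously Q(γ) ⊆ Q(√5, √82), and [Q(√5, √82):Q] = 4 (since 5, 82 are distinct squarefree integers > 1 with 410 not a perfect square). To show equality we compute the minimal polynomial of γ. From γ = √5 + √82: γ^2 = 5 + 2√(410) + 82 = 87 + 2√(410), so γ^2 - 87 = 2√(410); squaring, (γ^2 - 87)^2 = 4·410, i.e. γ^4 - 174γ^2 + 7569 - 1640 = 0, i.e. γ^4 - 174γ^2 + 5929 = 0. So γ is a root of x^4 - 174x^2 + 5929. This polynomial is irreducible over Q: it has no rational root (each ±√5 ± √82 is irrational), and any factorization into two quadratics over Q would force √(410) ∈ Q (pairing opposite roots) or √5, √82 ∈ Q (other pairings), all impossible. Hence [Q(γ):Q] = 4 = [Q(√5, √82):Q], so Q(γ) = Q(√5, √82).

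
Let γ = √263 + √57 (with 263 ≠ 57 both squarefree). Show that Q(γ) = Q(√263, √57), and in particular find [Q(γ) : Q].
[Q(γ) : Q] = 4 (equivalently, Q(γ) = Q(√263, √57))

Obviously Q(γ) ⊆ Q(√263, √57), and [Q(√263, √57):Q] = 4 (since 263, 57 are distinct squarefree integers > 1 with 14991 not a perfect square). To show equality we compute the minimal polynomial of γ. From γ = √263 + √57: γ^2 = 263 + 2√(14991) + 57 = 320 + 2√(14991), so γ^2 - 320 = 2√(14991); squaring, (γ^2 - 320)^2 = 4·14991, i.e. γ^4 - 640γ^2 + 102400 - 59964 = 0, i.e. γ^4 - 640γ^2 + 42436 = 0. So γ is a root of x^4 - 640x^2 + 42436. This polynomial is irreducible over Q: it has no rational root (each ±√263 ± √57 is irrational), and any factorization into two quadratics over Q would force √(14991) ∈ Q (pairing opposite roots) or √263, √57 ∈ Q (other pairings), all impossible. Hence [Q(γ):Q] = 4 = [Q(√263, √57):Q], so Q(γ) = Q(√263, √57).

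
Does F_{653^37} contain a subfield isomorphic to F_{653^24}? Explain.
No: F_{653^24} is not a subfield of F_{653^37}

F_{p^m} embeds in F_{p^n} iff m | n. Here 24 ∤ 37 (since 37 = 1·24 + 13 with remainder 13 ≠ 0), so F_{653^24} is not a subfield of F_{653^37}. Equivalently: if it were, the tower law would give 24 = [F_{653^24}:F_653] dividing [F_{653^37}:F_653] = 37, contradiction.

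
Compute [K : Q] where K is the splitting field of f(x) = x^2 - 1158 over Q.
[K : Q] = 2

f(x) = x^2 - 1158 factors as (x - √1158)(x + √1158). The splitting field is K = Q(√1158). Since 1158 is squarefree and > 1, it is not a perfect square, so x^2 - 1158 is irreducible over Q and [Q(√1158) : Q] = 2. Hence [K : Q] = 2.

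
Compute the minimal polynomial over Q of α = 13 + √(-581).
m_α(x) = x^2 - 26x + 750

From α - 13 = √(-581), squaring gives (α - 13)^2 = -581, i.e. α^2 - 26α + 169 = -581, so α^2 - 26α + 750 = 0. The discriminant of x^2 - 26x + 750 is (-26)^2 - 4·(750) = 676 - 3000 = -2324, and 4·(-581) is not a perfect square in Q since -581 is squarefree and ≠ 1. Hence x^2 - 26x + 750 is irreducible over Q and is the minimal polynomial of α.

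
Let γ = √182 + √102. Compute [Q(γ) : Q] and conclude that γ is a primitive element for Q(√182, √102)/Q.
[Q(γ) : Q] = 4 (equivalently, Q(γ) = Q(√182, √102))

Obviously Q(γ) ⊆ Q(√182, √102), and [Q(√182, √102):Q] = 4 (since 182, 102 are distinct squarefree integers > 1 with 18564 not a perfect square). To show equality we compute the minimal polynomial of γ. From γ = √182 + √102: γ^2 = 182 + 2√(18564) + 102 = 284 + 2√(18564), so γ^2 - 284 = 2√(18564); squaring, (γ^2 - 284)^2 = 4·18564, i.e. γ^4 - 568γ^2 + 80656 - 74256 = 0, i.e. γ^4 - 568γ^2 + 6400 = 0. So γ is a root of x^4 - 568x^2 + 6400. This polynomial is irreducible over Q: it has no rational root (each ±√182 ± √102 is irrational), and any factorization into two quadratics over Q would force √(18564) ∈ Q (pairing opposite roots) or √182, √102 ∈ Q (other pairings), all impossible. Hence [Q(γ):Q] = 4 = [Q(√182, √102):Q], so Q(γ) = Q(√182, √102).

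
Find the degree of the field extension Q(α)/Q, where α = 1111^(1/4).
[Q(α):Q] = 4

α is a root of x^4 - 1111. By Eisenstein's criterion at the prime p = 11 (which divides the constant term 1111 but p^2 = 121 does not, since 1111 is squarefree), x^4 - 1111 is irreducible over Q. Hence [Q(α):Q] = 4.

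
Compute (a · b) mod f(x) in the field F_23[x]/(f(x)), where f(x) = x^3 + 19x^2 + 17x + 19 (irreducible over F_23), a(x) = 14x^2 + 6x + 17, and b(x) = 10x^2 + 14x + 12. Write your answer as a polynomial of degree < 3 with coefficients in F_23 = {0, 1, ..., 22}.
a · b ≡ 18x^2 + 16x + 18 (mod f(x))

Multiply in F_23[x]: a(x)·b(x) = (14x^2 + 6x + 17)·(10x^2 + 14x + 12) = 2x^4 + 3x^3 + 8x^2 + 11x + 20. This has degree ≥ 3, so divide by f(x) over F_23: 2x^4 + 3x^3 + 8x^2 + 11x + 20 = (2x + 11)·(x^3 + 19x^2 + 17x + 19) + (18x^2 + 16x + 18). Hence a·b ≡ 18x^2 + 16x + 18 (mod f). (F_23[x]/(f) is a field with 23^3 = 12167 elements since f is irreducible of degree 3.)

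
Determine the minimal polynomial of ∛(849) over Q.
m_α(x) = x^3 - 849

α satisfies α^3 = 849, so x^3 - 849 annihilates α. By the rational root test, a rational root p/q (in lowest terms) of x^3 - 849 would satisfy p^3 = 849 q^3, forcing q = 1 and p^3 = 849; but 849 is not a perfect cube, contradiction. A monic cubic over Q with no rational root is irreducible (any nontrivial factorization would include a linear factor). Hence x^3 - 849 is the minimal polynomial of α, and in particular [Q(α):Q] = 3.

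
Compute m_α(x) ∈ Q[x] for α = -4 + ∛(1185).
m_α(x) = x^3 + 12x^2 + 48x - 1121

Set β = α + 4 = ∛(1185), so β^3 = 1185. Then (α + 4)^3 - 1185 = 0, i.e. α is a root of g(x) = (x + 4)^3 - 1185 = x^3 + 12x^2 + 48x - 1121. Since g(x) = h(x + 4) where h(x) = x^3 - 1185, and h is irreducible over Q (because 1185 is not a perfect cube, so h has no rational root, and a monic cubic with no rational root is irreducible), g is also irreducible (irreducibility is preserved under the substitution x → x + 4). Hence m_α(x) = x^3 + 12x^2 + 48x - 1121.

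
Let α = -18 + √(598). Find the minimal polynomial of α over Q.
m_α(x) = x^2 + 36x - 274

From α + 18 = √(598), squaring gives (α + 18)^2 = 598, i.e. α^2 + 36α + 324 = 598, so α^2 + 36α - 274 = 0. The discriminant of x^2 + 36x - 274 is (36)^2 - 4·(-274) = 1296 + 1096 = 2392, and 4·(598) is not a perfect square in Q since 598 is squarefree and ≠ 1. Hence x^2 + 36x - 274 is irreducible over Q and is the minimal polynomial of α.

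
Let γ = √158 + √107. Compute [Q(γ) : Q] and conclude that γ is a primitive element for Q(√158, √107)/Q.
[Q(γ) : Q] = 4 (equivalently, Q(γ) = Q(√158, √107))

Obviously Q(γ) ⊆ Q(√158, √107), and [Q(√158, √107):Q] = 4 (since 158, 107 are distinct squarefree integers > 1 with 16906 not a perfect square). To show equality we compute the minimal polynomial of γ. From γ = √158 + √107: γ^2 = 158 + 2√(16906) + 107 = 265 + 2√(16906), so γ^2 - 265 = 2√(16906); squaring, (γ^2 - 265)^2 = 4·16906, i.e. γ^4 - 530γ^2 + 70225 - 67624 = 0, i.e. γ^4 - 530γ^2 + 2601 = 0. So γ is a root of x^4 - 530x^2 + 2601. This polynomial is irreducible over Q: it has no rational root (each ±√158 ± √107 is irrational), and any factorization into two quadratics over Q would force √(16906) ∈ Q (pairing opposite roots) or √158, √107 ∈ Q (other pairings), all impossible. Hence [Q(γ):Q] = 4 = [Q(√158, √107):Q], so Q(γ) = Q(√158, √107).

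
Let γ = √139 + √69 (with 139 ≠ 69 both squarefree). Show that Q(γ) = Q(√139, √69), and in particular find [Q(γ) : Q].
[Q(γ) : Q] = 4 (equivalently, Q(γ) = Q(√139, √69))

Obviously Q(γ) ⊆ Q(√139, √69), and [Q(√139, √69):Q] = 4 (since 139, 69 are distinct squarefree integers > 1 with 9591 not a perfect square). To show equality we compute the minimal polynomial of γ. From γ = √139 + √69: γ^2 = 139 + 2√(9591) + 69 = 208 + 2√(9591), so γ^2 - 208 = 2√(9591); squaring, (γ^2 - 208)^2 = 4·9591, i.e. γ^4 - 416γ^2 + 43264 - 38364 = 0, i.e. γ^4 - 416γ^2 + 4900 = 0. So γ is a root of x^4 - 416x^2 + 4900. This polynomial is irreducible over Q: it has no rational root (each ±√139 ± √69 is irrational), and any factorization into two quadratics over Q would force √(9591) ∈ Q (pairing opposite roots) or √139, √69 ∈ Q (other pairings), all impossible. Hence [Q(γ):Q] = 4 = [Q(√139, √69):Q], so Q(γ) = Q(√139, √69).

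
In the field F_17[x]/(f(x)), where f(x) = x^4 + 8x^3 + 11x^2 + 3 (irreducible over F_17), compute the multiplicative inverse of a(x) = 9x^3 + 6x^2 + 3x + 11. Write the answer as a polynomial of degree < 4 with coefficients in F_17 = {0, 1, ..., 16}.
a(x)^(-1) ≡ 2x^3 + 9x^2 + x + 2 (mod f(x))

Since f is irreducible over F_17, F_17[x]/(f) is a field and a(x) ≠ 0 has an inverse. Apply the extended Euclidean algorithm to f(x) and a(x) in F_17[x]: f(x) = (2x + 9)·a(x) + (2x^2 + 2x + 6);  a(x) = (13x + 7)·(2x^2 + 2x + 6) + (13x + 3);  (2x^2 + 2x + 6) = (8x + 14)·(13x + 3) + (15). The last nonzero remainder is the constant 15 = gcd(f, a) in F_17. Back-substituting through the division chain expresses 15 = s(x)·a(x) + t(x)·f(x) with s(x) ≡ 13x^3 + 16x^2 + 15x + 13 (mod f), so (13x^3 + 16x^2 + 15x + 13)·a(x) ≡ 15 (mod f). Multiplying by 15^(-1) ≡ 8 in F_17 gives a(x)^(-1) ≡ 8·(13x^3 + 16x^2 + 15x + 13) ≡ 2x^3 + 9x^2 + x + 2 (mod f). Check: (9x^3 + 6x^2 + 3x + 11)·(2x^3 + 9x^2 + x + 2) = x^6 + 8x^5 + x^4 + 5x^3 + 12x^2 + 5 ≡ 1 (mod x^4 + 8x^3 + 11x^2 + 3).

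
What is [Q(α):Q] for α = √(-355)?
[Q(α):Q] = 2

[Q(α):Q] equals the degree of the minimal polynomial of α. Here α^2 = -355 and x^2 + 355 is irreducible (d = -355 is squarefree, ≠ 1, hence not a square), so deg(m_α) = 2. Thus [Q(α):Q] = 2.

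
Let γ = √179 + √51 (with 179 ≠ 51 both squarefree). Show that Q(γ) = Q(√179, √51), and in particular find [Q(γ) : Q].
[Q(γ) : Q] = 4 (equivalently, Q(γ) = Q(√179, √51))

Obviously Q(γ) ⊆ Q(√179, √51), and [Q(√179, √51):Q] = 4 (since 179, 51 are distinct squarefree integers > 1 with 9129 not a perfect square). To show equality we compute the minimal polynomial of γ. From γ = √179 + √51: γ^2 = 179 + 2√(9129) + 51 = 230 + 2√(9129), so γ^2 - 230 = 2√(9129); squaring, (γ^2 - 230)^2 = 4·9129, i.e. γ^4 - 460γ^2 + 52900 - 36516 = 0, i.e. γ^4 - 460γ^2 + 16384 = 0. So γ is a root of x^4 - 460x^2 + 16384. This polynomial is irreducible over Q: it has no rational root (each ±√179 ± √51 is irrational), and any factorization into two quadratics over Q would force √(9129) ∈ Q (pairing opposite roots) or √179, √51 ∈ Q (other pairings), all impossible. Hence [Q(γ):Q] = 4 = [Q(√179, √51):Q], so Q(γ) = Q(√179, √51).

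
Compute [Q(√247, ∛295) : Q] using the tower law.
[Q(√247, ∛295) : Q] = 6

Let L = Q(√247, ∛295). Since Q(√247) ⊂ L and [Q(√247):Q] = 2, the tower law gives 2 | [L:Q]. Likewise Q(∛295) ⊂ L with [Q(∛295):Q] = 3 (because 295 is not a perfect cube), so 3 | [L:Q]. As gcd(2,3) = 1, [L:Q] is divisible by 6. Conversely L is generated over Q by √247 and ∛295, so [L:Q] ≤ 2·3 = 6. Therefore [Q(√247, ∛295) : Q] = 6.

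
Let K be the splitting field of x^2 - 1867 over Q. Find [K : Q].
[K : Q] = 2

f(x) = x^2 - 1867 factors as (x - √1867)(x + √1867). The splitting field is K = Q(√1867). Since 1867 is squarefree and > 1, it is not a perfect square, so x^2 - 1867 is irreducible over Q and [Q(√1867) : Q] = 2. Hence [K : Q] = 2.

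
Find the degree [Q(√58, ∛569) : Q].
[Q(√58, ∛569) : Q] = 6

Let L = Q(√58, ∛569). Since Q(√58) ⊂ L and [Q(√58):Q] = 2, the tower law gives 2 | [L:Q]. Likewise Q(∛569) ⊂ L with [Q(∛569):Q] = 3 (because 569 is not a perfect cube), so 3 | [L:Q]. As gcd(2,3) = 1, [L:Q] is divisible by 6. Conversely L is generated over Q by √58 and ∛569, so [L:Q] ≤ 2·3 = 6. Therefore [Q(√58, ∛569) : Q] = 6.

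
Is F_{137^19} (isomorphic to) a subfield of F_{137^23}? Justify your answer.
No: F_{137^19} is not a subfield of F_{137^23}

F_{p^m} embeds in F_{p^n} iff m | n. Here 19 ∤ 23 (since 23 = 1·19 + 4 with remainder 4 ≠ 0), so F_{137^19} is not a subfield of F_{137^23}. Equivalently: if it were, the tower law would give 19 = [F_{137^19}:F_137] dividing [F_{137^23}:F_137] = 23, contradiction.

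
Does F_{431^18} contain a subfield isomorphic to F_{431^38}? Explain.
No: F_{431^38} is not a subfield of F_{431^18}

F_{p^m} embeds in F_{p^n} iff m | n. Here 38 ∤ 18 (since 18 = 0·38 + 18 with remainder 18 ≠ 0), so F_{431^38} is not a subfield of F_{431^18}. Equivalently: if it were, the tower law would give 38 = [F_{431^38}:F_431] dividing [F_{431^18}:F_431] = 18, contradiction.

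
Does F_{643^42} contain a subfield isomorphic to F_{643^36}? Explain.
No: F_{643^36} is not a subfield of F_{643^42}

F_{p^m} embeds in F_{p^n} iff m | n. Here 36 ∤ 42 (since 42 = 1·36 + 6 with remainder 6 ≠ 0), so F_{643^36} is not a subfield of F_{643^42}. Equivalently: if it were, the tower law would give 36 = [F_{643^36}:F_643] dividing [F_{643^42}:F_643] = 42, contradiction.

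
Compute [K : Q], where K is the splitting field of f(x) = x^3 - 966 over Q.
[K : Q] = 6

The roots of x^3 - 966 are ∛966, ω∛966, ω^2∛966 where ω = e^(2πi/3) is a primitive cube root of unity, so K = Q(∛966, ω). Now [Q(∛966):Q] = 3 (since 966 is not a perfect cube, x^3 - 966 is irreducible) and [Q(ω):Q] = 2. Both 2 and 3 divide [K:Q], and [K:Q] ≤ 3·2 = 6, so [K:Q] = 6. (Equivalently: Q(∛966) ⊂ R but ω ∉ R, so [K : Q(∛966)] = 2.)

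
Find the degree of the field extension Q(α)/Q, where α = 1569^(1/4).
[Q(α):Q] = 4

α is a root of x^4 - 1569. By Eisenstein's criterion at the prime p = 3 (which divides the constant term 1569 but p^2 = 9 does not, since 1569 is squarefree), x^4 - 1569 is irreducible over Q. Hence [Q(α):Q] = 4.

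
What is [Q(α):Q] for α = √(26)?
[Q(α):Q] = 2

[Q(α):Q] equals the degree of the minimal polynomial of α. Here α^2 = 26 and x^2 - 26 is irreducible (d = 26 is squarefree, ≠ 1, hence not a square), so deg(m_α) = 2. Thus [Q(α):Q] = 2.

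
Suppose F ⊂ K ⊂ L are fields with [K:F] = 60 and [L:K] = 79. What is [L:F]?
[L:F] = 4740

The tower law says that for any tower of field extensions F ⊂ K ⊂ L with finite degrees, [L:F] = [L:K] · [K:F]. Here this gives [L:F] = 79 · 60 = 4740.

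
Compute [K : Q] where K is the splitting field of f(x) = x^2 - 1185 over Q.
[K : Q] = 2

f(x) = x^2 - 1185 factors as (x - √1185)(x + √1185). The splitting field is K = Q(√1185). Since 1185 is squarefree and > 1, it is not a perfect square, so x^2 - 1185 is irreducible over Q and [Q(√1185) : Q] = 2. Hence [K : Q] = 2.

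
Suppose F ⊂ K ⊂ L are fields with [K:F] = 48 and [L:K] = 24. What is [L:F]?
[L:F] = 1152

The tower law says that for any tower of field extensions F ⊂ K ⊂ L with finite degrees, [L:F] = [L:K] · [K:F]. Here this gives [L:F] = 24 · 48 = 1152.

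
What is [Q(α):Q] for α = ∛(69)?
[Q(α):Q] = 3

The minimal polynomial of α is x^3 - 69, irreducible over Q since 69 is not a perfect cube (so x^3 - 69 has no rational root). Hence [Q(α):Q] = deg(m_α) = 3.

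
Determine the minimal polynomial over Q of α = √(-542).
m_α(x) = x^2 + 542

α satisfies α^2 + 542 = 0, so x^2 + 542 annihilates α. Since d = -542 is squarefree and ≠ 1, it is not a perfect square in Q, so x^2 + 542 has no rational root and is therefore irreducible over Q (a degree-2 polynomial over a field is irreducible iff it has no root). Hence m_α(x) = x^2 + 542.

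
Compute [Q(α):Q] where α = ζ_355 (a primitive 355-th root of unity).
[Q(α):Q] = 280

The minimal polynomial of ζ_355 over Q is the 355-th cyclotomic polynomial Φ_355(x), which is irreducible over Q and has degree φ(355) = 280. Hence [Q(α):Q] = φ(355) = 280.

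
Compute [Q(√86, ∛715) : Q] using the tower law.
[Q(√86, ∛715) : Q] = 6

Let L = Q(√86, ∛715). Since Q(√86) ⊂ L and [Q(√86):Q] = 2, the tower law gives 2 | [L:Q]. Likewise Q(∛715) ⊂ L with [Q(∛715):Q] = 3 (because 715 is not a perfect cube), so 3 | [L:Q]. As gcd(2,3) = 1, [L:Q] is divisible by 6. Conversely L is generated over Q by √86 and ∛715, so [L:Q] ≤ 2·3 = 6. Therefore [Q(√86, ∛715) : Q] = 6.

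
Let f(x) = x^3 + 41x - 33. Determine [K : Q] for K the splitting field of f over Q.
[K : Q] = 6

By the rational root test, any rational root of the monic integer polynomial f(x) = x^3 + 41x - 33 must be an integer dividing the constant term -33, i.e. one of ±{1, 3, 11, 33}. Evaluating: f(1) = 9, f(-1) = -75, f(3) = 117, f(-3) = -183, f(11) = 1749, f(-11) = -1815, f(33) = 37257, f(-33) = -37323; none is 0, so f has no rational root and is therefore irreducible over Q (a cubic with no linear factor over a field is irreducible). For an irreducible cubic, the Galois group is A_3 or S_3 according as the discriminant disc(f) = -4a^3 - 27b^2 = -4·(41)^3 - 27·(-33)^2 = -305087 is or is not a square in Q. Here disc(f) = -305087 is not a perfect square in Q, so the Galois group of f over Q is not contained in A_3 and must be all of S_3. The splitting field has degree |S_3| = 6 over Q, so [K : Q] = 6.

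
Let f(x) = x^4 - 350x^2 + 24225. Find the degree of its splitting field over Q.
[K : Q] = 4

Solving the quadratic in x^2: x^2 = (350 ± √(350^2 - 4·24225))/2 = (350 ± √25600)/2 = (350 ± 160)/2, giving x^2 = 255 or x^2 = 95. So f(x) = (x^2 - 255)(x^2 - 95) and the roots of f are ±√255, ±√95. Hence the splitting field is K = Q(√255, √95). Since 255 and 95 are distinct squarefree integers > 1, their product 24225 is not a perfect square, so √95 ∉ Q(√255). By the tower law [K:Q] = [Q(√255,√95):Q(√255)] · [Q(√255):Q] = 2 · 2 = 4.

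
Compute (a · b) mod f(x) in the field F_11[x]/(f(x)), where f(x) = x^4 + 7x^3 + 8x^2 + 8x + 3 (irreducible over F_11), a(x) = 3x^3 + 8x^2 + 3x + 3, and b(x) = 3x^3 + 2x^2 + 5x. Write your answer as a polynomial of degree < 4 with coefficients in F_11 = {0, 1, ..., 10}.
a · b ≡ 9x^3 + 8x^2 + 7x + 8 (mod f(x))

Multiply in F_11[x]: a(x)·b(x) = (3x^3 + 8x^2 + 3x + 3)·(3x^3 + 2x^2 + 5x) = 9x^6 + 8x^5 + 7x^4 + 10x^2 + 4x. This has degree ≥ 4, so divide by f(x) over F_11: 9x^6 + 8x^5 + 7x^4 + 10x^2 + 4x = (9x^2 + 1)·(x^4 + 7x^3 + 8x^2 + 8x + 3) + (9x^3 + 8x^2 + 7x + 8). Hence a·b ≡ 9x^3 + 8x^2 + 7x + 8 (mod f). (F_11[x]/(f) is a field with 11^4 = 14641 elements since f is irreducible of degree 4.)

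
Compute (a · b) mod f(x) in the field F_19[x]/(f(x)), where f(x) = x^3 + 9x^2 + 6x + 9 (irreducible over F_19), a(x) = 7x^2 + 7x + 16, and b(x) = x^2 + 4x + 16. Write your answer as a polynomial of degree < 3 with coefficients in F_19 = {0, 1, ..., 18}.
a · b ≡ 5x^2 + 15x + 14 (mod f(x))

Multiply in F_19[x]: a(x)·b(x) = (7x^2 + 7x + 16)·(x^2 + 4x + 16) = 7x^4 + 16x^3 + 4x^2 + 5x + 9. This has degree ≥ 3, so divide by f(x) over F_19: 7x^4 + 16x^3 + 4x^2 + 5x + 9 = (7x + 10)·(x^3 + 9x^2 + 6x + 9) + (5x^2 + 15x + 14). Hence a·b ≡ 5x^2 + 15x + 14 (mod f). (F_19[x]/(f) is a field with 19^3 = 6859 elements since f is irreducible of degree 3.)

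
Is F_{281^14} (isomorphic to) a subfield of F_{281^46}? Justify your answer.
No: F_{281^14} is not a subfield of F_{281^46}

F_{p^m} embeds in F_{p^n} iff m | n. Here 14 ∤ 46 (since 46 = 3·14 + 4 with remainder 4 ≠ 0), so F_{281^14} is not a subfield of F_{281^46}. Equivalently: if it were, the tower law would give 14 = [F_{281^14}:F_281] dividing [F_{281^46}:F_281] = 46, contradiction.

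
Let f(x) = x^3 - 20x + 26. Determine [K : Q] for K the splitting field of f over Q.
[K : Q] = 6

By the rational root test, any rational root of the monic integer polynomial f(x) = x^3 - 20x + 26 must be an integer dividing the constant term 26, i.e. one of ±{1, 2, 13, 26}. Evaluating: f(1) = 7, f(-1) = 45, f(2) = -6, f(-2) = 58, f(13) = 1963, f(-13) = -1911, f(26) = 17082, f(-26) = -17030; none is 0, so f has no rational root and is therefore irreducible over Q (a cubic with no linear factor over a field is irreducible). For an irreducible cubic, the Galois group is A_3 or S_3 according as the discriminant disc(f) = -4a^3 - 27b^2 = -4·(-20)^3 - 27·(26)^2 = 13748 is or is not a square in Q. Here disc(f) = 13748 is not a perfect square in Q, so the Galois group of f over Q is not contained in A_3 and must be all of S_3. The splitting field has degree |S_3| = 6 over Q, so [K : Q] = 6.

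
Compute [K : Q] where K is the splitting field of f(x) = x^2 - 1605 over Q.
[K : Q] = 2

f(x) = x^2 - 1605 factors as (x - √1605)(x + √1605). The splitting field is K = Q(√1605). Since 1605 is squarefree and > 1, it is not a perfect square, so x^2 - 1605 is irreducible over Q and [Q(√1605) : Q] = 2. Hence [K : Q] = 2.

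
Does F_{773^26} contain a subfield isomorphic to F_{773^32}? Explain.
No: F_{773^32} is not a subfield of F_{773^26}

F_{p^m} embeds in F_{p^n} iff m | n. Here 32 ∤ 26 (since 26 = 0·32 + 26 with remainder 26 ≠ 0), so F_{773^32} is not a subfield of F_{773^26}. Equivalently: if it were, the tower law would give 32 = [F_{773^32}:F_773] dividing [F_{773^26}:F_773] = 26, contradiction.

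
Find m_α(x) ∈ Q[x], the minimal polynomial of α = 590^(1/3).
m_α(x) = x^3 - 590

α satisfies α^3 = 590, so x^3 - 590 annihilates α. By the rational root test, a rational root p/q (in lowest terms) of x^3 - 590 would satisfy p^3 = 590 q^3, forcing q = 1 and p^3 = 590; but 590 is not a perfect cube, contradiction. A monic cubic over Q with no rational root is irreducible (any nontrivial factorization would include a linear factor). Hence x^3 - 590 is the minimal polynomial of α, and in particular [Q(α):Q] = 3.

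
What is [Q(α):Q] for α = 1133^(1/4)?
[Q(α):Q] = 4

α is a root of x^4 - 1133. By Eisenstein's criterion at the prime p = 11 (which divides the constant term 1133 but p^2 = 121 does not, since 1133 is squarefree), x^4 - 1133 is irreducible over Q. Hence [Q(α):Q] = 4.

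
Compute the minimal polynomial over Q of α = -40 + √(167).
m_α(x) = x^2 + 80x + 1433

From α + 40 = √(167), squaring gives (α + 40)^2 = 167, i.e. α^2 + 80α + 1600 = 167, so α^2 + 80α + 1433 = 0. The discriminant of x^2 + 80x + 1433 is (80)^2 - 4·(1433) = 6400 - 5732 = 668, and 4·(167) is not a perfect square in Q since 167 is squarefree and ≠ 1. Hence x^2 + 80x + 1433 is irreducible over Q and is the minimal polynomial of α.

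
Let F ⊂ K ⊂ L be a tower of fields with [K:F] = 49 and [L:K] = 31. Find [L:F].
[L:F] = 1519

The tower law says that for any tower of field extensions F ⊂ K ⊂ L with finite degrees, [L:F] = [L:K] · [K:F]. Here this gives [L:F] = 31 · 49 = 1519.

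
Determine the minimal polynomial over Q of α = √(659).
m_α(x) = x^2 - 659

α satisfies α^2 - 659 = 0, so x^2 - 659 annihilates α. Since d = 659 is squarefree and ≠ 1, it is not a perfect square in Q, so x^2 - 659 has no rational root and is therefore irreducible over Q (a degree-2 polynomial over a field is irreducible iff it has no root). Hence m_α(x) = x^2 - 659.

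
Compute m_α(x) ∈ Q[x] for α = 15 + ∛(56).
m_α(x) = x^3 - 45x^2 + 675x - 3431

Set β = α - 15 = ∛(56), so β^3 = 56. Then (α - 15)^3 - 56 = 0, i.e. α is a root of g(x) = (x - 15)^3 - 56 = x^3 - 45x^2 + 675x - 3431. Since g(x) = h(x - 15) where h(x) = x^3 - 56, and h is irreducible over Q (because 56 is not a perfect cube, so h has no rational root, and a monic cubic with no rational root is irreducible), g is also irreducible (irreducibility is preserved under the substitution x → x - 15). Hence m_α(x) = x^3 - 45x^2 + 675x - 3431.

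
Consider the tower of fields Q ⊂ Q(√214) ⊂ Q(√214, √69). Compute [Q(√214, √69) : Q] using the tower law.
[Q(√214, √69) : Q] = 4

[Q(√214):Q] = 2 (min poly x^2 - 214, irreducible since 214 is squarefree > 1). For the top step, suppose √69 ∈ Q(√214), say √69 = c + d√214 with c, d ∈ Q. Squaring: 69 = c^2 + 214d^2 + 2cd√214. Since √214 ∉ Q this forces 2cd = 0. If d = 0 then √69 = c ∈ Q, contradicting 69 squarefree > 1. If c = 0 then 69 = 214d^2, so 214·69 = (214d)^2 is a perfect square in Q — but 214·69 = 14766 is not a perfect square (since 214 and 69 are distinct squarefree integers). Contradiction. Hence √69 ∉ Q(√214), so x^2 - 69 stays irreducible over Q(√214) and [Q(√214, √69) : Q(√214)] = 2. By the tower law, [Q(√214, √69) : Q] = 2 · 2 = 4.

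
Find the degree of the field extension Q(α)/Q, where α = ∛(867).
[Q(α):Q] = 3

The minimal polynomial of α is x^3 - 867, irreducible over Q since 867 is not a perfect cube (so x^3 - 867 has no rational root). Hence [Q(α):Q] = deg(m_α) = 3.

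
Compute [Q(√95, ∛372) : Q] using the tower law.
[Q(√95, ∛372) : Q] = 6

Let L = Q(√95, ∛372). Since Q(√95) ⊂ L and [Q(√95):Q] = 2, the tower law gives 2 | [L:Q]. Likewise Q(∛372) ⊂ L with [Q(∛372):Q] = 3 (because 372 is not a perfect cube), so 3 | [L:Q]. As gcd(2,3) = 1, [L:Q] is divisible by 6. Conversely L is generated over Q by √95 and ∛372, so [L:Q] ≤ 2·3 = 6. Therefore [Q(√95, ∛372) : Q] = 6.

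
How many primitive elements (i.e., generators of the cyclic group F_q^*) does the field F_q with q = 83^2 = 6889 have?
There are φ(6888) = 1920 primitive elements

F_q^* is cyclic of order q - 1 = 6888. A cyclic group of order m has exactly φ(m) generators. Here m = 6888 = 2^3 · 3 · 7 · 41, so the number of primitive elements is φ(6888) = 1920.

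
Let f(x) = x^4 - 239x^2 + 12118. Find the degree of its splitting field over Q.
[K : Q] = 4

Solving the quadratic in x^2: x^2 = (239 ± √(239^2 - 4·12118))/2 = (239 ± √8649)/2 = (239 ± 93)/2, giving x^2 = 73 or x^2 = 166. So f(x) = (x^2 - 73)(x^2 - 166) and the roots of f are ±√73, ±√166. Hence the splitting field is K = Q(√73, √166). Since 73 and 166 are distinct squarefree integers > 1, their product 12118 is not a perfect square, so √166 ∉ Q(√73). By the tower law [K:Q] = [Q(√73,√166):Q(√73)] · [Q(√73):Q] = 2 · 2 = 4.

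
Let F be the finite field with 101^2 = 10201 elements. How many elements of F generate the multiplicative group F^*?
There are φ(10200) = 2560 primitive elements

F_q^* is cyclic of order q - 1 = 10200. A cyclic group of order m has exactly φ(m) generators. Here m = 10200 = 2^3 · 3 · 5^2 · 17, so the number of primitive elements is φ(10200) = 2560.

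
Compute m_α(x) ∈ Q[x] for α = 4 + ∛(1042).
m_α(x) = x^3 - 12x^2 + 48x - 1106

Set β = α - 4 = ∛(1042), so β^3 = 1042. Then (α - 4)^3 - 1042 = 0, i.e. α is a root of g(x) = (x - 4)^3 - 1042 = x^3 - 12x^2 + 48x - 1106. Since g(x) = h(x - 4) where h(x) = x^3 - 1042, and h is irreducible over Q (because 1042 is not a perfect cube, so h has no rational root, and a monic cubic with no rational root is irreducible), g is also irreducible (irreducibility is preserved under the substitution x → x - 4). Hence m_α(x) = x^3 - 12x^2 + 48x - 1106.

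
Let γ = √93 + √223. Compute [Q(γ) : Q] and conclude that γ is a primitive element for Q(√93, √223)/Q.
[Q(γ) : Q] = 4 (equivalently, Q(γ) = Q(√93, √223))

Obviously Q(γ) ⊆ Q(√93, √223), and [Q(√93, √223):Q] = 4 (since 93, 223 are distinct squarefree integers > 1 with 20739 not a perfect square). To show equality we compute the minimal polynomial of γ. From γ = √93 + √223: γ^2 = 93 + 2√(20739) + 223 = 316 + 2√(20739), so γ^2 - 316 = 2√(20739); squaring, (γ^2 - 316)^2 = 4·20739, i.e. γ^4 - 632γ^2 + 99856 - 82956 = 0, i.e. γ^4 - 632γ^2 + 16900 = 0. So γ is a root of x^4 - 632x^2 + 16900. This polynomial is irreducible over Q: it has no rational root (each ±√93 ± √223 is irrational), and any factorization into two quadratics over Q would force √(20739) ∈ Q (pairing opposite roots) or √93, √223 ∈ Q (other pairings), all impossible. Hence [Q(γ):Q] = 4 = [Q(√93, √223):Q], so Q(γ) = Q(√93, √223).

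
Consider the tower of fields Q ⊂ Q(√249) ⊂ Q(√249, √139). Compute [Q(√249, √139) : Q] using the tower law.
[Q(√249, √139) : Q] = 4

[Q(√249):Q] = 2 (min poly x^2 - 249, irreducible since 249 is squarefree > 1). For the top step, suppose √139 ∈ Q(√249), say √139 = c + d√249 with c, d ∈ Q. Squaring: 139 = c^2 + 249d^2 + 2cd√249. Since √249 ∉ Q this forces 2cd = 0. If d = 0 then √139 = c ∈ Q, contradicting 139 squarefree > 1. If c = 0 then 139 = 249d^2, so 249·139 = (249d)^2 is a perfect square in Q — but 249·139 = 34611 is not a perfect square (since 249 and 139 are distinct squarefree integers). Contradiction. Hence √139 ∉ Q(√249), so x^2 - 139 stays irreducible over Q(√249) and [Q(√249, √139) : Q(√249)] = 2. By the tower law, [Q(√249, √139) : Q] = 2 · 2 = 4.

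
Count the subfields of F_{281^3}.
F_{281^3} has 2 subfields

The subfields of F_{p^n} are exactly the fields F_{p^d} for d | n (each is the fixed field of the unique index-d subgroup of Gal(F_{p^n}/F_p) ≅ Z/nZ). The divisors of n = 3 are {1, 3}, giving 2 subfields: F_{281^1}, F_{281^3}.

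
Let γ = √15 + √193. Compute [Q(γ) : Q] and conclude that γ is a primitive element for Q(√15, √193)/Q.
[Q(γ) : Q] = 4 (equivalently, Q(γ) = Q(√15, √193))

Obviously Q(γ) ⊆ Q(√15, √193), and [Q(√15, √193):Q] = 4 (since 15, 193 are distinct squarefree integers > 1 with 2895 not a perfect square). To show equality we compute the minimal polynomial of γ. From γ = √15 + √193: γ^2 = 15 + 2√(2895) + 193 = 208 + 2√(2895), so γ^2 - 208 = 2√(2895); squaring, (γ^2 - 208)^2 = 4·2895, i.e. γ^4 - 416γ^2 + 43264 - 11580 = 0, i.e. γ^4 - 416γ^2 + 31684 = 0. So γ is a root of x^4 - 416x^2 + 31684. This polynomial is irreducible over Q: it has no rational root (each ±√15 ± √193 is irrational), and any factorization into two quadratics over Q would force √(2895) ∈ Q (pairing opposite roots) or √15, √193 ∈ Q (other pairings), all impossible. Hence [Q(γ):Q] = 4 = [Q(√15, √193):Q], so Q(γ) = Q(√15, √193).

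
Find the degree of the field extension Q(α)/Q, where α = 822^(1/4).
[Q(α):Q] = 4

α is a root of x^4 - 822. By Eisenstein's criterion at the prime p = 2 (which divides the constant term 822 but p^2 = 4 does not, since 822 is squarefree), x^4 - 822 is irreducible over Q. Hence [Q(α):Q] = 4.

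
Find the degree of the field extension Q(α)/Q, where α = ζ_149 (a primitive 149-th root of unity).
[Q(α):Q] = 148

The minimal polynomial of ζ_149 over Q is the 149-th cyclotomic polynomial Φ_149(x), which is irreducible over Q and has degree φ(149) = 148. Hence [Q(α):Q] = φ(149) = 148.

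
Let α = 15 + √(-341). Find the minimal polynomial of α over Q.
m_α(x) = x^2 - 30x + 566

From α - 15 = √(-341), squaring gives (α - 15)^2 = -341, i.e. α^2 - 30α + 225 = -341, so α^2 - 30α + 566 = 0. The discriminant of x^2 - 30x + 566 is (-30)^2 - 4·(566) = 900 - 2264 = -1364, and 4·(-341) is not a perfect square in Q since -341 is squarefree and ≠ 1. Hence x^2 - 30x + 566 is irreducible over Q and is the minimal polynomial of α.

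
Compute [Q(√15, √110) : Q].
[Q(√15, √110) : Q] = 4

[Q(√15):Q] = 2 (min poly x^2 - 15, irreducible since 15 is squarefree > 1). For the top step, suppose √110 ∈ Q(√15), say √110 = c + d√15 with c, d ∈ Q. Squaring: 110 = c^2 + 15d^2 + 2cd√15. Since √15 ∉ Q this forces 2cd = 0. If d = 0 then √110 = c ∈ Q, contradicting 110 squarefree > 1. If c = 0 then 110 = 15d^2, so 15·110 = (15d)^2 is a perfect square in Q — but 15·110 = 1650 is not a perfect square (since 15 and 110 are distinct squarefree integers). Contradiction. Hence √110 ∉ Q(√15), so x^2 - 110 stays irreducible over Q(√15) and [Q(√15, √110) : Q(√15)] = 2. By the tower law, [Q(√15, √110) : Q] = 2 · 2 = 4.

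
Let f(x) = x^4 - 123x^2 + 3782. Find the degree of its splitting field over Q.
[K : Q] = 4

Solving the quadratic in x^2: x^2 = (123 ± √(123^2 - 4·3782))/2 = (123 ± √1)/2 = (123 ± 1)/2, giving x^2 = 61 or x^2 = 62. So f(x) = (x^2 - 61)(x^2 - 62) and the roots of f are ±√61, ±√62. Hence the splitting field is K = Q(√61, √62). Since 61 and 62 are distinct squarefree integers > 1, their product 3782 is not a perfect square, so √62 ∉ Q(√61). By the tower law [K:Q] = [Q(√61,√62):Q(√61)] · [Q(√61):Q] = 2 · 2 = 4.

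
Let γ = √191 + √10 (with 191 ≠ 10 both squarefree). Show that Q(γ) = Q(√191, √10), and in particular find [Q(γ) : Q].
[Q(γ) : Q] = 4 (equivalently, Q(γ) = Q(√191, √10))

Obviously Q(γ) ⊆ Q(√191, √10), and [Q(√191, √10):Q] = 4 (since 191, 10 are distinct squarefree integers > 1 with 1910 not a perfect square). To show equality we compute the minimal polynomial of γ. From γ = √191 + √10: γ^2 = 191 + 2√(1910) + 10 = 201 + 2√(1910), so γ^2 - 201 = 2√(1910); squaring, (γ^2 - 201)^2 = 4·1910, i.e. γ^4 - 402γ^2 + 40401 - 7640 = 0, i.e. γ^4 - 402γ^2 + 32761 = 0. So γ is a root of x^4 - 402x^2 + 32761. This polynomial is irreducible over Q: it has no rational root (each ±√191 ± √10 is irrational), and any factorization into two quadratics over Q would force √(1910) ∈ Q (pairing opposite roots) or √191, √10 ∈ Q (other pairings), all impossible. Hence [Q(γ):Q] = 4 = [Q(√191, √10):Q], so Q(γ) = Q(√191, √10).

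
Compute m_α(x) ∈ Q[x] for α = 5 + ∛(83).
m_α(x) = x^3 - 15x^2 + 75x - 208

Set β = α - 5 = ∛(83), so β^3 = 83. Then (α - 5)^3 - 83 = 0, i.e. α is a root of g(x) = (x - 5)^3 - 83 = x^3 - 15x^2 + 75x - 208. Since g(x) = h(x - 5) where h(x) = x^3 - 83, and h is irreducible over Q (because 83 is not a perfect cube, so h has no rational root, and a monic cubic with no rational root is irreducible), g is also irreducible (irreducibility is preserved under the substitution x → x - 5). Hence m_α(x) = x^3 - 15x^2 + 75x - 208.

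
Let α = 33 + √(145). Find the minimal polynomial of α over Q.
m_α(x) = x^2 - 66x + 944

From α - 33 = √(145), squaring gives (α - 33)^2 = 145, i.e. α^2 - 66α + 1089 = 145, so α^2 - 66α + 944 = 0. The discriminant of x^2 - 66x + 944 is (-66)^2 - 4·(944) = 4356 - 3776 = 580, and 4·(145) is not a perfect square in Q since 145 is squarefree and ≠ 1. Hence x^2 - 66x + 944 is irreducible over Q and is the minimal polynomial of α.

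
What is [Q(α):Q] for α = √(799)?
[Q(α):Q] = 2

[Q(α):Q] equals the degree of the minimal polynomial of α. Here α^2 = 799 and x^2 - 799 is irreducible (d = 799 is squarefree, ≠ 1, hence not a square), so deg(m_α) = 2. Thus [Q(α):Q] = 2.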